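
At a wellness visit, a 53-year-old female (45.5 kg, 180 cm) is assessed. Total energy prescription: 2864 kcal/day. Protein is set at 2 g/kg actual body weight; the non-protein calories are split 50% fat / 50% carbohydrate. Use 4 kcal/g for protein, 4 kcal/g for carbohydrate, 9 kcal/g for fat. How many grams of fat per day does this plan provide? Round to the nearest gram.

Protein = 2 × 45.5 = 91 g → 91 × 4 = 364 kcal.
Non-protein calories = 2864 − 364 = 2500 kcal.
Fat: 50% × 2500 = 1250 kcal; carbohydrate: 1250 kcal.
Fat: 1250 kcal ÷ 9 kcal/g = 138.8889 g.

139 g/day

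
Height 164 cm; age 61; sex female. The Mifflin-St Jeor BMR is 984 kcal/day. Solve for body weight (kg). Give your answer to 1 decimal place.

984 = 10·W + 6.25(164) − 5(61) − 161
10·W = 984 − 559 = 425, so W = 42.5 kg.

42.5 kg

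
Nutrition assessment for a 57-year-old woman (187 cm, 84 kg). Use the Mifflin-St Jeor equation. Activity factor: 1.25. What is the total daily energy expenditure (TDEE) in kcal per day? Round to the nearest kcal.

1953 kcal per day

Mifflin-St Jeor (female): BMR = 10(84) + 6.25(187) − 5(57) − 161 = 840 + 1168.75 − 285 − 161 = 1562.75 kcal/day.
TEE = BMR × activity factor = 1562.75 × 1.25 = 1953.4375 kcal/day.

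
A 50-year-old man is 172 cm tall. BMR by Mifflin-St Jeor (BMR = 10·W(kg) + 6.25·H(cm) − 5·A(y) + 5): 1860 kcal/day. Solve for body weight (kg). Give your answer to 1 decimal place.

103.0 kg

1860 = 10·W + 6.25(172) − 5(50) + 5
10·W = 1860 − 830 = 1030, so W = 103 kg.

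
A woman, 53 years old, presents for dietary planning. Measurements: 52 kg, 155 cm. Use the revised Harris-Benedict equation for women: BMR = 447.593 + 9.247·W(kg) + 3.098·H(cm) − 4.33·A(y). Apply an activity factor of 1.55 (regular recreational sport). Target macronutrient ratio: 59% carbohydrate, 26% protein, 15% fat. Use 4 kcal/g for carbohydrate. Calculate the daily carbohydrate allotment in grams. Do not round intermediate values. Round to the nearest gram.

270 g/day

Harris-Benedict: BMR = 447.593 + 9.247(52) + 3.098(155) − 4.33(53) = 1179.137 kcal/day.
TEE = 1179.137 × 1.55 = 1827.6624 kcal/day.
Carbohydrate energy = 59% × 1827.6624 = 1078.3208 kcal.
Carbohydrate = 1078.3208 ÷ 4 kcal/g = 269.5802 g.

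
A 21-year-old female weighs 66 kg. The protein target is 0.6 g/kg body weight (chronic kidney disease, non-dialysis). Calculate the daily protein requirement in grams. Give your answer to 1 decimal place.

Protein = 0.6 g/kg × 66 kg = 39.6 g/day.

39.6 g/day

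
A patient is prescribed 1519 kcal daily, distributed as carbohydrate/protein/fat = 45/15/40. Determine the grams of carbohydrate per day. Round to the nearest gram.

171 g/day

Carbohydrate energy = 45% × 1519 = 683.55 kcal.
At 4 kcal/g: 683.55 ÷ 4 = 170.8875 g.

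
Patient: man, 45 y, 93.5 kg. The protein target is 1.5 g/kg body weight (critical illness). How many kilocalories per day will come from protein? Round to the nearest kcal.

561 kcal/day

Protein = 1.5 g/kg × 93.5 kg = 140.25 g/day.
Protein energy = 140.25 g × 4 kcal/g = 561 kcal/day.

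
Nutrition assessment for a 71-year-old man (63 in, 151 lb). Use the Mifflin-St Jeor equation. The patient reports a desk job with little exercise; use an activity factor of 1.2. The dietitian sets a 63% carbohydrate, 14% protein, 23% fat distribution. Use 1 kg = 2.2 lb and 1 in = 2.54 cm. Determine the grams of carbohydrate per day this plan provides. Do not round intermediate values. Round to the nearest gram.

Convert to metric: weight = 151 ÷ 2.2 = 68.6364 kg; height = 63 × 2.54 = 160.02 cm.
Mifflin-St Jeor (male): BMR = 10(68.6364) + 6.25(160.02) − 5(71) + 5 = 686.3636 + 1000.125 − 355 + 5 = 1336.4886 kcal/day.
TEE = 1336.4886 × 1.2 = 1603.7864 kcal/day.
Carbohydrate energy = 63% × 1603.7864 = 1010.3854 kcal.
Carbohydrate = 1010.3854 ÷ 4 kcal/g = 252.5964 g.

253 g/day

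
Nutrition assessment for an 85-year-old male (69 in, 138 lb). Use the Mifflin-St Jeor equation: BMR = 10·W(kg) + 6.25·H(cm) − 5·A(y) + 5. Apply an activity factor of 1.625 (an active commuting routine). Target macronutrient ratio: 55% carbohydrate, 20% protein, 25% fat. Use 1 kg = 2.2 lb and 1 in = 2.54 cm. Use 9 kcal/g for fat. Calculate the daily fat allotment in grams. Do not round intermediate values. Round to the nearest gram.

59 g/day

Convert to metric: weight = 138 ÷ 2.2 = 62.7273 kg; height = 69 × 2.54 = 175.26 cm.
Mifflin-St Jeor (male): BMR = 10(62.7273) + 6.25(175.26) − 5(85) + 5 = 627.2727 + 1095.375 − 425 + 5 = 1302.6477 kcal/day.
TEE = 1302.6477 × 1.625 = 2116.8026 kcal/day.
Fat energy = 25% × 2116.8026 = 529.2006 kcal.
Fat = 529.2006 ÷ 9 kcal/g = 58.8001 g.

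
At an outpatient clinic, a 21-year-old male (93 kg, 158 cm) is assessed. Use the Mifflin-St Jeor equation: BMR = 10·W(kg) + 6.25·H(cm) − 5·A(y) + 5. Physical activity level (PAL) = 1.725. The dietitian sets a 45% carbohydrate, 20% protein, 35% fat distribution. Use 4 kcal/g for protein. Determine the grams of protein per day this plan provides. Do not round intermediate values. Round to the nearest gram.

157 g/day

Mifflin-St Jeor (male): BMR = 10(93) + 6.25(158) − 5(21) + 5 = 930 + 987.5 − 105 + 5 = 1817.5 kcal/day.
TEE = 1817.5 × 1.725 = 3135.1875 kcal/day.
Protein energy = 20% × 3135.1875 = 627.0375 kcal.
Protein = 627.0375 ÷ 4 kcal/g = 156.7594 g.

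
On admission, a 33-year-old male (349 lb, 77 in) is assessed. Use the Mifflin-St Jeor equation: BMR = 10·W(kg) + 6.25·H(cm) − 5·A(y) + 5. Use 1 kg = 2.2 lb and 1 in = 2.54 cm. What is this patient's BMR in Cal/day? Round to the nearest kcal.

Convert to metric: weight = 349 ÷ 2.2 = 158.6364 kg; height = 77 × 2.54 = 195.58 cm.
Mifflin-St Jeor (male): BMR = 10(158.6364) + 6.25(195.58) − 5(33) + 5 = 1586.3636 + 1222.375 − 165 + 5 = 2648.7386 kcal/day.

2649 Cal/day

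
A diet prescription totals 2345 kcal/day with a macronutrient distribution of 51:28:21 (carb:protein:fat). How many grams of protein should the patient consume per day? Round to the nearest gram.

164 g/day

Protein energy = 28% × 2345 = 656.6 kcal.
At 4 kcal/g: 656.6 ÷ 4 = 164.15 g.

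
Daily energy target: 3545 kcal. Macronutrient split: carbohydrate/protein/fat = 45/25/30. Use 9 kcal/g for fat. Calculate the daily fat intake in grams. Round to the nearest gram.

118 g/day

Fat energy = 30% × 3545 = 1063.5 kcal.
At 9 kcal/g: 1063.5 ÷ 9 = 118.1667 g.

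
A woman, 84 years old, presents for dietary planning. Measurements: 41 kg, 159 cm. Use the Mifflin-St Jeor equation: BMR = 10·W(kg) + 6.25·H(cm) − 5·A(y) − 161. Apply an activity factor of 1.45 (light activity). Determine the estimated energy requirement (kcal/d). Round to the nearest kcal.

Mifflin-St Jeor (female): BMR = 10(41) + 6.25(159) − 5(84) − 161 = 410 + 993.75 − 420 − 161 = 822.75 kcal/day.
TEE = BMR × activity factor = 822.75 × 1.45 = 1192.9875 kcal/day.

1193 kcal/d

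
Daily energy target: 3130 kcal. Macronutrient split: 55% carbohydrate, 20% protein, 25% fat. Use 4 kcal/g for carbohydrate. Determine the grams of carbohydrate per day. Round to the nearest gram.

Carbohydrate energy = 55% × 3130 = 1721.5 kcal.
At 4 kcal/g: 1721.5 ÷ 4 = 430.375 g.

430 g/day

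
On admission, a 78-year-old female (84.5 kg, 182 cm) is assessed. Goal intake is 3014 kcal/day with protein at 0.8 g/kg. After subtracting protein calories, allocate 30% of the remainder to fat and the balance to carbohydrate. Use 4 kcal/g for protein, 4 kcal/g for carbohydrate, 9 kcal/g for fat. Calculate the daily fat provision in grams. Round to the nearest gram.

91 g/day

Protein = 0.8 × 84.5 = 67.6 g → 67.6 × 4 = 270.4 kcal.
Non-protein calories = 3014 − 270.4 = 2743.6 kcal.
Fat: 30% × 2743.6 = 823.08 kcal; carbohydrate: 1920.52 kcal.
Fat: 823.08 kcal ÷ 9 kcal/g = 91.4533 g.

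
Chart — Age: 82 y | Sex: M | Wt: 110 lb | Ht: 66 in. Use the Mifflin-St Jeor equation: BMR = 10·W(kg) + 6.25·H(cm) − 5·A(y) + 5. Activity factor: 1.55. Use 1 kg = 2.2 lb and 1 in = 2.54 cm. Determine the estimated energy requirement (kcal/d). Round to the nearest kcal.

1771 kcal/d

Convert to metric: weight = 110 ÷ 2.2 = 50 kg; height = 66 × 2.54 = 167.64 cm.
Mifflin-St Jeor (male): BMR = 10(50) + 6.25(167.64) − 5(82) + 5 = 500 + 1047.75 − 410 + 5 = 1142.75 kcal/day.
TEE = BMR × activity factor = 1142.75 × 1.55 = 1771.2625 kcal/day.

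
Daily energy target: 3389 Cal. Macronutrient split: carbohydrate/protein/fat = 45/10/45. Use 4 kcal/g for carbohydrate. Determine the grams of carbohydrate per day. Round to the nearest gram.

381 g/day

Carbohydrate energy = 45% × 3389 = 1525.05 kcal.
At 4 kcal/g: 1525.05 ÷ 4 = 381.2625 g.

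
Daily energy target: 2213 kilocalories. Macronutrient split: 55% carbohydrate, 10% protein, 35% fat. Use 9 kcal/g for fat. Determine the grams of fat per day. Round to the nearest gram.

86 g/day

Fat energy = 35% × 2213 = 774.55 kcal.
At 9 kcal/g: 774.55 ÷ 9 = 86.0611 g.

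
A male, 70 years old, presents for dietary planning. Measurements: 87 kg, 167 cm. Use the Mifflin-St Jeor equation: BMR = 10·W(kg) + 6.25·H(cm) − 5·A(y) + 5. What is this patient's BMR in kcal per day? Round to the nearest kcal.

1569 kcal per day

Mifflin-St Jeor (male): BMR = 10(87) + 6.25(167) − 5(70) + 5 = 870 + 1043.75 − 350 + 5 = 1568.75 kcal/day.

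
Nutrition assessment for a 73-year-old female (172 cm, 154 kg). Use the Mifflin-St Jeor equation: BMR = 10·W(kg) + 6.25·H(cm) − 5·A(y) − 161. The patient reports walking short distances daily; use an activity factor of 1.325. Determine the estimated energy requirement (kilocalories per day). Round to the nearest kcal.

2768 kilocalories per day

Mifflin-St Jeor (female): BMR = 10(154) + 6.25(172) − 5(73) − 161 = 1540 + 1075 − 365 − 161 = 2089 kcal/day.
TEE = BMR × activity factor = 2089 × 1.325 = 2767.925 kcal/day.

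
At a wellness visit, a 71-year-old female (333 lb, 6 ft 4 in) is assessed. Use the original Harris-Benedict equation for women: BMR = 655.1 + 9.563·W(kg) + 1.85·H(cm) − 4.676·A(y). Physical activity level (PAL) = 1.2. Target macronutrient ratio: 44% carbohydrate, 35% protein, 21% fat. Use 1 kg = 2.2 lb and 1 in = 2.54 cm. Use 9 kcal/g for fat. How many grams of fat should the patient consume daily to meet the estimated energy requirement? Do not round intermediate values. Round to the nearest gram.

60 g/day

Convert to metric: weight = 333 ÷ 2.2 = 151.3636 kg; height = (6×12 + 4) × 2.54 = 76 × 2.54 = 193.04 cm.
Harris-Benedict: BMR = 655.1 + 9.563(151.3636) + 1.85(193.04) − 4.676(71) = 2127.7185 kcal/day.
TEE = 2127.7185 × 1.2 = 2553.2621 kcal/day.
Fat energy = 21% × 2553.2621 = 536.1851 kcal.
Fat = 536.1851 ÷ 9 kcal/g = 59.5761 g.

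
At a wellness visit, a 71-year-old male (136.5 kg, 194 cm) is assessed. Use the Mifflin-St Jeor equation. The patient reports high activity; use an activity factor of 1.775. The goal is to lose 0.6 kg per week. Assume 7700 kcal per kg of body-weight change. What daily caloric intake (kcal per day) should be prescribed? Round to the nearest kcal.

3294 kcal per day

Mifflin-St Jeor (male): BMR = 10(136.5) + 6.25(194) − 5(71) + 5 = 1365 + 1212.5 − 355 + 5 = 2227.5 kcal/day.
TEE = 2227.5 × 1.775 = 3953.8125 kcal/day.
Required daily deficit = 0.6 × 7700 ÷ 7 = 660 kcal/day.
Target intake = 3953.8125 − 660 = 3293.8125 kcal/day.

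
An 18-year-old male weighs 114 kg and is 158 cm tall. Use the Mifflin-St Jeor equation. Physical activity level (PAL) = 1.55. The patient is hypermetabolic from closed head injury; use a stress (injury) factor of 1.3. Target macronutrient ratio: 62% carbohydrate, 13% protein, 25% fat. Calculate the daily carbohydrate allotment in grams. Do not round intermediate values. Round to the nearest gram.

Mifflin-St Jeor (male): BMR = 10(114) + 6.25(158) − 5(18) + 5 = 1140 + 987.5 − 90 + 5 = 2042.5 kcal/day.
TEE = 2042.5 × 1.55 = 3165.875 kcal/day.
With stress factor 1.3: 3165.875 × 1.3 = 4115.6375 kcal/day.
Carbohydrate energy = 62% × 4115.6375 = 2551.6953 kcal.
Carbohydrate = 2551.6953 ÷ 4 kcal/g = 637.9238 g.

638 g/day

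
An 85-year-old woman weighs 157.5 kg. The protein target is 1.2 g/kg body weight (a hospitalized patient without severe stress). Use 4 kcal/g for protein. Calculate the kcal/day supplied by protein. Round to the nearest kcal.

Protein = 1.2 g/kg × 157.5 kg = 189 g/day.
Protein energy = 189 g × 4 kcal/g = 756 kcal/day.

756 kcal/day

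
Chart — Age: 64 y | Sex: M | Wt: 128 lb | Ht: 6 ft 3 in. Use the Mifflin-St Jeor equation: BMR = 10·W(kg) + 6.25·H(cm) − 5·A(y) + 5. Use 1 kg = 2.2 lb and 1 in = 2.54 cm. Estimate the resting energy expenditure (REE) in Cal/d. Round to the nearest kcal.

Convert to metric: weight = 128 ÷ 2.2 = 58.1818 kg; height = (6×12 + 3) × 2.54 = 75 × 2.54 = 190.5 cm.
Mifflin-St Jeor (male): BMR = 10(58.1818) + 6.25(190.5) − 5(64) + 5 = 581.8182 + 1190.625 − 320 + 5 = 1457.4432 kcal/day.

1457 Cal/d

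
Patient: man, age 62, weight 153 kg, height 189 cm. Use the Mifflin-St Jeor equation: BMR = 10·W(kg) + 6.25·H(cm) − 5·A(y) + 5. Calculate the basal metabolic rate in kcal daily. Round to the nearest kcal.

Mifflin-St Jeor (male): BMR = 10(153) + 6.25(189) − 5(62) + 5 = 1530 + 1181.25 − 310 + 5 = 2406.25 kcal/day.

2406 kcal daily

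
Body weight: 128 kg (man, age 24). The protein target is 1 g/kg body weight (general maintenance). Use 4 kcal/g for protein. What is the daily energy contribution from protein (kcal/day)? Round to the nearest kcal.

512 kcal/day

Protein = 1 g/kg × 128 kg = 128 g/day.
Protein energy = 128 g × 4 kcal/g = 512 kcal/day.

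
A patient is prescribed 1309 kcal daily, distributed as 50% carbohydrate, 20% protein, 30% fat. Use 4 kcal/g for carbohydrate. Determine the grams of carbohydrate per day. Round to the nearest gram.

Carbohydrate energy = 50% × 1309 = 654.5 kcal.
At 4 kcal/g: 654.5 ÷ 4 = 163.625 g.

164 g/day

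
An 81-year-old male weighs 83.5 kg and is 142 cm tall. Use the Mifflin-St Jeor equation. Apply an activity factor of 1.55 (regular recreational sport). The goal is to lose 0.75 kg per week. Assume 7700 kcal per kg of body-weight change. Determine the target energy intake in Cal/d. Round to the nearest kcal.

Mifflin-St Jeor (male): BMR = 10(83.5) + 6.25(142) − 5(81) + 5 = 835 + 887.5 − 405 + 5 = 1322.5 kcal/day.
TEE = 1322.5 × 1.55 = 2049.875 kcal/day.
Required daily deficit = 0.75 × 7700 ÷ 7 = 825 kcal/day.
Target intake = 2049.875 − 825 = 1224.875 kcal/day.

1225 Cal/d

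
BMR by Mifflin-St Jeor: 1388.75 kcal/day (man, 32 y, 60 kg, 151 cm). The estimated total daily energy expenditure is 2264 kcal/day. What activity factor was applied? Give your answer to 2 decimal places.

Activity factor = TEE ÷ BMR = 2264 ÷ 1388.75 = 1.63.

1.63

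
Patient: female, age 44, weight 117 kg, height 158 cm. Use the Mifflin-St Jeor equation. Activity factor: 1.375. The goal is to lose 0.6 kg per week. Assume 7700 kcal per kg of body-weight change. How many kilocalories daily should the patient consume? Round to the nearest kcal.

1783 kilocalories daily

Mifflin-St Jeor (female): BMR = 10(117) + 6.25(158) − 5(44) − 161 = 1170 + 987.5 − 220 − 161 = 1776.5 kcal/day.
TEE = 1776.5 × 1.375 = 2442.6875 kcal/day.
Required daily deficit = 0.6 × 7700 ÷ 7 = 660 kcal/day.
Target intake = 2442.6875 − 660 = 1782.6875 kcal/day.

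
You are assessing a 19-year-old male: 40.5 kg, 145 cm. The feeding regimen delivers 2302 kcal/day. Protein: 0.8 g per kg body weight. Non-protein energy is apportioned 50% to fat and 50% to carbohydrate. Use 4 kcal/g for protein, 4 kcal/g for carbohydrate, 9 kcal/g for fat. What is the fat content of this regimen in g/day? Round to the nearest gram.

Protein = 0.8 × 40.5 = 32.4 g → 32.4 × 4 = 129.6 kcal.
Non-protein calories = 2302 − 129.6 = 2172.4 kcal.
Fat: 50% × 2172.4 = 1086.2 kcal; carbohydrate: 1086.2 kcal.
Fat: 1086.2 kcal ÷ 9 kcal/g = 120.6889 g.

121 g/day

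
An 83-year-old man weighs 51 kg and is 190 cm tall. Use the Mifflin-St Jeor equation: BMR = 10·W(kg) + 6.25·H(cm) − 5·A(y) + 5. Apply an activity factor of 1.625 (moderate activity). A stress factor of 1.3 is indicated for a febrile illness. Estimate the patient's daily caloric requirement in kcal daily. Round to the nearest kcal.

2720 kcal daily

Mifflin-St Jeor (male): BMR = 10(51) + 6.25(190) − 5(83) + 5 = 510 + 1187.5 − 415 + 5 = 1287.5 kcal/day.
TEE = BMR × activity factor = 1287.5 × 1.625 = 2092.1875 kcal/day.
Apply stress factor: 2092.1875 × 1.3 = 2719.8438 kcal/day.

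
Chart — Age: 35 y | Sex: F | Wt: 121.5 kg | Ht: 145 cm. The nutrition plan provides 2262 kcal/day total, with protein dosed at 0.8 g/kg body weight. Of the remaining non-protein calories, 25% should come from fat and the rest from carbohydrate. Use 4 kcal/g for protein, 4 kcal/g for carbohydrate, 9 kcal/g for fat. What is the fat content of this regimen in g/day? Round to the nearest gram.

52 g/day

Protein = 0.8 × 121.5 = 97.2 g → 97.2 × 4 = 388.8 kcal.
Non-protein calories = 2262 − 388.8 = 1873.2 kcal.
Fat: 25% × 1873.2 = 468.3 kcal; carbohydrate: 1404.9 kcal.
Fat: 468.3 kcal ÷ 9 kcal/g = 52.0333 g.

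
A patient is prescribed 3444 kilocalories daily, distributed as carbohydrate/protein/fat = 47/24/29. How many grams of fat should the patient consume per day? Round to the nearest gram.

Fat energy = 29% × 3444 = 998.76 kcal.
At 9 kcal/g: 998.76 ÷ 9 = 110.9733 g.

111 g/day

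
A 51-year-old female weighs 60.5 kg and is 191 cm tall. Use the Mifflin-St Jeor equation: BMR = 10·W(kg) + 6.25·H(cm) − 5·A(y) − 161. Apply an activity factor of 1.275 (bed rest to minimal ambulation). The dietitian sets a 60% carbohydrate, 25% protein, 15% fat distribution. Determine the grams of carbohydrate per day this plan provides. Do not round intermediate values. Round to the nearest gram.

Mifflin-St Jeor (female): BMR = 10(60.5) + 6.25(191) − 5(51) − 161 = 605 + 1193.75 − 255 − 161 = 1382.75 kcal/day.
TEE = 1382.75 × 1.275 = 1763.0063 kcal/day.
Carbohydrate energy = 60% × 1763.0063 = 1057.8038 kcal.
Carbohydrate = 1057.8038 ÷ 4 kcal/g = 264.4509 g.

264 g/day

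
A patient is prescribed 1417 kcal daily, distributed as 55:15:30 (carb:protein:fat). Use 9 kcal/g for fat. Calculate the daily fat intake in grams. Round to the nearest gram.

47 g/day

Fat energy = 30% × 1417 = 425.1 kcal.
At 9 kcal/g: 425.1 ÷ 9 = 47.2333 g.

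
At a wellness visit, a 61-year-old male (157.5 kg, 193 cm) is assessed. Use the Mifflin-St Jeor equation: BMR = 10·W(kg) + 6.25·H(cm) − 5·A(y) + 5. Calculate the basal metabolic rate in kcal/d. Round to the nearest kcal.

2481 kcal/d

Mifflin-St Jeor (male): BMR = 10(157.5) + 6.25(193) − 5(61) + 5 = 1575 + 1206.25 − 305 + 5 = 2481.25 kcal/day.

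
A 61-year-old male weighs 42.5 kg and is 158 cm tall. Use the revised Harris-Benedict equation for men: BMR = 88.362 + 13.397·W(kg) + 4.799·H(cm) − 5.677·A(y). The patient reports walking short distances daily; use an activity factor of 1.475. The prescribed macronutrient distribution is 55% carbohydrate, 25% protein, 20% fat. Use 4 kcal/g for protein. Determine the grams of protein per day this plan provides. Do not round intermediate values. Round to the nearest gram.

Harris-Benedict: BMR = 88.362 + 13.397(42.5) + 4.799(158) − 5.677(61) = 1069.6795 kcal/day.
TEE = 1069.6795 × 1.475 = 1577.7773 kcal/day.
Protein energy = 25% × 1577.7773 = 394.4443 kcal.
Protein = 394.4443 ÷ 4 kcal/g = 98.6111 g.

99 g/day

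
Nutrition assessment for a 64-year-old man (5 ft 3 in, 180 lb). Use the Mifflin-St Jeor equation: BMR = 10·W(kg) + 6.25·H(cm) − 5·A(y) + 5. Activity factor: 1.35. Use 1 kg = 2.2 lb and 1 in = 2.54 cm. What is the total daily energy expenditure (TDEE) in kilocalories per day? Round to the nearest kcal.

Convert to metric: weight = 180 ÷ 2.2 = 81.8182 kg; height = (5×12 + 3) × 2.54 = 63 × 2.54 = 160.02 cm.
Mifflin-St Jeor (male): BMR = 10(81.8182) + 6.25(160.02) − 5(64) + 5 = 818.1818 + 1000.125 − 320 + 5 = 1503.3068 kcal/day.
TEE = BMR × activity factor = 1503.3068 × 1.35 = 2029.4642 kcal/day.

2029 kilocalories per day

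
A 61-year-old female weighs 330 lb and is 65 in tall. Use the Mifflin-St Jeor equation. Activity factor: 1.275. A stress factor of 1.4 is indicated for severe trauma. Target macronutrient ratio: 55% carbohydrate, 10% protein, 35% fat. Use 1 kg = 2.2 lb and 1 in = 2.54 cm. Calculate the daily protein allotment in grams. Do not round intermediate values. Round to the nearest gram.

92 g/day

Convert to metric: weight = 330 ÷ 2.2 = 150 kg; height = 65 × 2.54 = 165.1 cm.
Mifflin-St Jeor (female): BMR = 10(150) + 6.25(165.1) − 5(61) − 161 = 1500 + 1031.875 − 305 − 161 = 2065.875 kcal/day.
TEE = 2065.875 × 1.275 = 2633.9906 kcal/day.
With stress factor 1.4: 2633.9906 × 1.4 = 3687.5869 kcal/day.
Protein energy = 10% × 3687.5869 = 368.7587 kcal.
Protein = 368.7587 ÷ 4 kcal/g = 92.1897 g.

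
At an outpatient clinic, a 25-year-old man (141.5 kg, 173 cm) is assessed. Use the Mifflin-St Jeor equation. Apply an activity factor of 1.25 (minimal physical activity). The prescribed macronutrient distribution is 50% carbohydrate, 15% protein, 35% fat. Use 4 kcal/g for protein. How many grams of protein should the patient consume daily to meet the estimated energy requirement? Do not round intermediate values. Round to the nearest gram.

111 g/day

Mifflin-St Jeor (male): BMR = 10(141.5) + 6.25(173) − 5(25) + 5 = 1415 + 1081.25 − 125 + 5 = 2376.25 kcal/day.
TEE = 2376.25 × 1.25 = 2970.3125 kcal/day.
Protein energy = 15% × 2970.3125 = 445.5469 kcal.
Protein = 445.5469 ÷ 4 kcal/g = 111.3867 g.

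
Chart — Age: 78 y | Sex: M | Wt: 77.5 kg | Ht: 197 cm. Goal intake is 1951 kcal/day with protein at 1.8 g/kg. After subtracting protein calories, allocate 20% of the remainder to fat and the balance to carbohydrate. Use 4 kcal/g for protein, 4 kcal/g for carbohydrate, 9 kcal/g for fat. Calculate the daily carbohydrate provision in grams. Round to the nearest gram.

Protein = 1.8 × 77.5 = 139.5 g → 139.5 × 4 = 558 kcal.
Non-protein calories = 1951 − 558 = 1393 kcal.
Fat: 20% × 1393 = 278.6 kcal; carbohydrate: 1114.4 kcal.
Carbohydrate: 1114.4 kcal ÷ 4 kcal/g = 278.6 g.

279 g/day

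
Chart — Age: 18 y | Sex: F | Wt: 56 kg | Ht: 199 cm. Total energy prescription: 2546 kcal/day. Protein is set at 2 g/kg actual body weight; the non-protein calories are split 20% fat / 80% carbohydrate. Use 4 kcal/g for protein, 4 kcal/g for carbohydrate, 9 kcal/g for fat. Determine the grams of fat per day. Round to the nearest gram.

47 g/day

Protein = 2 × 56 = 112 g → 112 × 4 = 448 kcal.
Non-protein calories = 2546 − 448 = 2098 kcal.
Fat: 20% × 2098 = 419.6 kcal; carbohydrate: 1678.4 kcal.
Fat: 419.6 kcal ÷ 9 kcal/g = 46.6222 g.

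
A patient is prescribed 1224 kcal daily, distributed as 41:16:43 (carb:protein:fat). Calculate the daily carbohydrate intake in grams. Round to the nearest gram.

125 g/day

Carbohydrate energy = 41% × 1224 = 501.84 kcal.
At 4 kcal/g: 501.84 ÷ 4 = 125.46 g.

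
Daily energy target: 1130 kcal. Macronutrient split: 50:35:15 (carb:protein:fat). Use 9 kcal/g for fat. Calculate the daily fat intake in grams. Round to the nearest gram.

Fat energy = 15% × 1130 = 169.5 kcal.
At 9 kcal/g: 169.5 ÷ 9 = 18.8333 g.

19 g/day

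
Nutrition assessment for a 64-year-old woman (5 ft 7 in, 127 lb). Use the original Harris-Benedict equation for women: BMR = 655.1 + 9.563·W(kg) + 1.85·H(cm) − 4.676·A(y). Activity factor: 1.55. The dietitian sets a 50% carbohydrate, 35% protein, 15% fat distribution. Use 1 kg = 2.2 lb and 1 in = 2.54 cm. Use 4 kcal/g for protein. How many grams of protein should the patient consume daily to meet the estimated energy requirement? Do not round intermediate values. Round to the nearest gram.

Convert to metric: weight = 127 ÷ 2.2 = 57.7273 kg; height = (5×12 + 7) × 2.54 = 67 × 2.54 = 170.18 cm.
Harris-Benedict: BMR = 655.1 + 9.563(57.7273) + 1.85(170.18) − 4.676(64) = 1222.7149 kcal/day.
TEE = 1222.7149 × 1.55 = 1895.2081 kcal/day.
Protein energy = 35% × 1895.2081 = 663.3228 kcal.
Protein = 663.3228 ÷ 4 kcal/g = 165.8307 g.

166 g/day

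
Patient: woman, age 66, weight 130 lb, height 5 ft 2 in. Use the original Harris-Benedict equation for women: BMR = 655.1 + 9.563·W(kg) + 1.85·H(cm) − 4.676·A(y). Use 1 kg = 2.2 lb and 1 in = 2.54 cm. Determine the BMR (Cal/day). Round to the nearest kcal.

1203 Cal/day

Convert to metric: weight = 130 ÷ 2.2 = 59.0909 kg; height = (5×12 + 2) × 2.54 = 62 × 2.54 = 157.48 cm.
Harris-Benedict: BMR = 655.1 + 9.563(59.0909) + 1.85(157.48) − 4.676(66) = 1202.9084 kcal/day.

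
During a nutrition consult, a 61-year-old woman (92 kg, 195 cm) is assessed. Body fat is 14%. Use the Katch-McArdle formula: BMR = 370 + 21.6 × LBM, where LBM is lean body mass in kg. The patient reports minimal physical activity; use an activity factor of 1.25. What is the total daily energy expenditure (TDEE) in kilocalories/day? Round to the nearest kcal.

LBM = 92 × (1 − 0.14) = 79.12 kg. Katch-McArdle: BMR = 370 + 21.6 × 79.12 = 2078.992 kcal/day.
TEE = BMR × activity factor = 2078.992 × 1.25 = 2598.74 kcal/day.

2599 kilocalories/day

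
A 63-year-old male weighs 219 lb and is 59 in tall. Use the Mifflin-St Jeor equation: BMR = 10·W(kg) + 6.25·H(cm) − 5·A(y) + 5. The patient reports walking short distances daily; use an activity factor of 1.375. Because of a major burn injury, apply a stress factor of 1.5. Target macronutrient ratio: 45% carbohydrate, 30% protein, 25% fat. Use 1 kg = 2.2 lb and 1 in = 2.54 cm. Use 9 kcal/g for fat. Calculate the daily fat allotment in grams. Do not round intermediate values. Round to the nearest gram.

93 g/day

Convert to metric: weight = 219 ÷ 2.2 = 99.5455 kg; height = 59 × 2.54 = 149.86 cm.
Mifflin-St Jeor (male): BMR = 10(99.5455) + 6.25(149.86) − 5(63) + 5 = 995.4545 + 936.625 − 315 + 5 = 1622.0795 kcal/day.
TEE = 1622.0795 × 1.375 = 2230.3594 kcal/day.
With stress factor 1.5: 2230.3594 × 1.5 = 3345.5391 kcal/day.
Fat energy = 25% × 3345.5391 = 836.3848 kcal.
Fat = 836.3848 ÷ 9 kcal/g = 92.9316 g.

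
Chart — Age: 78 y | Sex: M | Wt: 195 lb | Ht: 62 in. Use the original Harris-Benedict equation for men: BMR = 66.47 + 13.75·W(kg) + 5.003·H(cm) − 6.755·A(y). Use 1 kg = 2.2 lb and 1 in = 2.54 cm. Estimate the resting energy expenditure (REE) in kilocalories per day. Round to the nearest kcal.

1546 kilocalories per day

Convert to metric: weight = 195 ÷ 2.2 = 88.6364 kg; height = 62 × 2.54 = 157.48 cm.
Harris-Benedict: BMR = 66.47 + 13.75(88.6364) + 5.003(157.48) − 6.755(78) = 1546.2024 kcal/day.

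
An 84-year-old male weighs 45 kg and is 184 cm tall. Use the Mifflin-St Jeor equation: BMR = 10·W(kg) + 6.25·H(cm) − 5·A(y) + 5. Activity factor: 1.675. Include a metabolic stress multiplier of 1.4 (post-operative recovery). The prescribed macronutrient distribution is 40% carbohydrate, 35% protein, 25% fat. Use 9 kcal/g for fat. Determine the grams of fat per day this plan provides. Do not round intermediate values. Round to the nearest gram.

77 g/day

Mifflin-St Jeor (male): BMR = 10(45) + 6.25(184) − 5(84) + 5 = 450 + 1150 − 420 + 5 = 1185 kcal/day.
TEE = 1185 × 1.675 = 1984.875 kcal/day.
With stress factor 1.4: 1984.875 × 1.4 = 2778.825 kcal/day.
Fat energy = 25% × 2778.825 = 694.7063 kcal.
Fat = 694.7063 ÷ 9 kcal/g = 77.1896 g.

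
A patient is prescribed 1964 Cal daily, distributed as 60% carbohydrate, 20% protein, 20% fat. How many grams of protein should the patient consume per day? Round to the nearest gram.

Protein energy = 20% × 1964 = 392.8 kcal.
At 4 kcal/g: 392.8 ÷ 4 = 98.2 g.

98 g/day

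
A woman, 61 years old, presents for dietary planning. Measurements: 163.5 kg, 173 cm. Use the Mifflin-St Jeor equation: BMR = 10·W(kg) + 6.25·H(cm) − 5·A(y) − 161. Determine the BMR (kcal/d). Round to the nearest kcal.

2250 kcal/d

Mifflin-St Jeor (female): BMR = 10(163.5) + 6.25(173) − 5(61) − 161 = 1635 + 1081.25 − 305 − 161 = 2250.25 kcal/day.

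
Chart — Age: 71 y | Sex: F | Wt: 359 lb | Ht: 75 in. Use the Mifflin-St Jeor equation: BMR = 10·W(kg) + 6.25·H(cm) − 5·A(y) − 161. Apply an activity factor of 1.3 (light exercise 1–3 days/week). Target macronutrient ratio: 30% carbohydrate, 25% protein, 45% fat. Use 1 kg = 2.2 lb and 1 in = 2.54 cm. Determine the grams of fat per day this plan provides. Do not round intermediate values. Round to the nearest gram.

150 g/day

Convert to metric: weight = 359 ÷ 2.2 = 163.1818 kg; height = 75 × 2.54 = 190.5 cm.
Mifflin-St Jeor (female): BMR = 10(163.1818) + 6.25(190.5) − 5(71) − 161 = 1631.8182 + 1190.625 − 355 − 161 = 2306.4432 kcal/day.
TEE = 2306.4432 × 1.3 = 2998.3761 kcal/day.
Fat energy = 45% × 2998.3761 = 1349.2693 kcal.
Fat = 1349.2693 ÷ 9 kcal/g = 149.9188 g.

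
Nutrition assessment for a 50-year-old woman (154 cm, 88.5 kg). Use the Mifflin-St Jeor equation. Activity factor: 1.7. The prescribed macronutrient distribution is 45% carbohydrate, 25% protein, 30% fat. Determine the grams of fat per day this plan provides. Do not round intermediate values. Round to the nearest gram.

Mifflin-St Jeor (female): BMR = 10(88.5) + 6.25(154) − 5(50) − 161 = 885 + 962.5 − 250 − 161 = 1436.5 kcal/day.
TEE = 1436.5 × 1.7 = 2442.05 kcal/day.
Fat energy = 30% × 2442.05 = 732.615 kcal.
Fat = 732.615 ÷ 9 kcal/g = 81.4017 g.

81 g/day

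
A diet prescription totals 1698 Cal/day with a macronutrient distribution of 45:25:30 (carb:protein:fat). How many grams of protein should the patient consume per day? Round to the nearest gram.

Protein energy = 25% × 1698 = 424.5 kcal.
At 4 kcal/g: 424.5 ÷ 4 = 106.125 g.

106 g/day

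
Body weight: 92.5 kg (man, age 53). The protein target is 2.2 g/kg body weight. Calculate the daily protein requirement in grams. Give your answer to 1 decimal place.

203.5 g/day

Protein = 2.2 g/kg × 92.5 kg = 203.5 g/day.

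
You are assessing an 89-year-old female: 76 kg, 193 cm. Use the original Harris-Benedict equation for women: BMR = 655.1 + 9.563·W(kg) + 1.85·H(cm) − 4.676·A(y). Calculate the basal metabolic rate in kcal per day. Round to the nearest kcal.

Harris-Benedict: BMR = 655.1 + 9.563(76) + 1.85(193) − 4.676(89) = 1322.774 kcal/day.

1323 kcal per day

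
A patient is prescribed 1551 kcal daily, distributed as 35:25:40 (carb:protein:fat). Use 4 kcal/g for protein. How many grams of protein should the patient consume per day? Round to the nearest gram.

Protein energy = 25% × 1551 = 387.75 kcal.
At 4 kcal/g: 387.75 ÷ 4 = 96.9375 g.

97 g/day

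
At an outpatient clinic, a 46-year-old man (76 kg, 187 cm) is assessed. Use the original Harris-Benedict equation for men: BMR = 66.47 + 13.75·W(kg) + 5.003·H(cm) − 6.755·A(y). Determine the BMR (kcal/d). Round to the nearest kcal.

Harris-Benedict: BMR = 66.47 + 13.75(76) + 5.003(187) − 6.755(46) = 1736.301 kcal/day.

1736 kcal/d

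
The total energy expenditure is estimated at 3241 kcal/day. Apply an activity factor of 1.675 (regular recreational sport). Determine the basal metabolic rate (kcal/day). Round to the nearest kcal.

BMR = TEE ÷ activity factor = 3241 ÷ 1.675 = 1934.9254 kcal/day.

1935 kcal/day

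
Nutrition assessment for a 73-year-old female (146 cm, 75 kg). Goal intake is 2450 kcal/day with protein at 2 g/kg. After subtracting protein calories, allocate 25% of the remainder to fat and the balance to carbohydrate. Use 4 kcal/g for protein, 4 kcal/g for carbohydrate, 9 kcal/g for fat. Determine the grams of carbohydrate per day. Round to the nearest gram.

347 g/day

Protein = 2 × 75 = 150 g → 150 × 4 = 600 kcal.
Non-protein calories = 2450 − 600 = 1850 kcal.
Fat: 25% × 1850 = 462.5 kcal; carbohydrate: 1387.5 kcal.
Carbohydrate: 1387.5 kcal ÷ 4 kcal/g = 346.875 g.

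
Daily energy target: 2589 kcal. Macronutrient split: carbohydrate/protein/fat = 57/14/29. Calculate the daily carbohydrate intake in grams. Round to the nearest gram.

Carbohydrate energy = 57% × 2589 = 1475.73 kcal.
At 4 kcal/g: 1475.73 ÷ 4 = 368.9325 g.

369 g/day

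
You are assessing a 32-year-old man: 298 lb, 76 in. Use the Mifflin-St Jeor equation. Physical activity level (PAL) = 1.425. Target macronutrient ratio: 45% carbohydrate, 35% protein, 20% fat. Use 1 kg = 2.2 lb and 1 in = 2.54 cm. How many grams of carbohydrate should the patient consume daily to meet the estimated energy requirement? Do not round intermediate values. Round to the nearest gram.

Convert to metric: weight = 298 ÷ 2.2 = 135.4545 kg; height = 76 × 2.54 = 193.04 cm.
Mifflin-St Jeor (male): BMR = 10(135.4545) + 6.25(193.04) − 5(32) + 5 = 1354.5455 + 1206.5 − 160 + 5 = 2406.0455 kcal/day.
TEE = 2406.0455 × 1.425 = 3428.6148 kcal/day.
Carbohydrate energy = 45% × 3428.6148 = 1542.8766 kcal.
Carbohydrate = 1542.8766 ÷ 4 kcal/g = 385.7192 g.

386 g/day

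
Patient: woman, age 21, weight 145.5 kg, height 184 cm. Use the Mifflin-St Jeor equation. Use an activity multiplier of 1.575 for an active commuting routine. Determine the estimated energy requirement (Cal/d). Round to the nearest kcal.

Mifflin-St Jeor (female): BMR = 10(145.5) + 6.25(184) − 5(21) − 161 = 1455 + 1150 − 105 − 161 = 2339 kcal/day.
TEE = BMR × activity factor = 2339 × 1.575 = 3683.925 kcal/day.

3684 Cal/d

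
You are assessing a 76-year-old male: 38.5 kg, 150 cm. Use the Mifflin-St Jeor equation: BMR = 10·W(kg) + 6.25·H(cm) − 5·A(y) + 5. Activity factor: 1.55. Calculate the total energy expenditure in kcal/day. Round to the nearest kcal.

1469 kcal/day

Mifflin-St Jeor (male): BMR = 10(38.5) + 6.25(150) − 5(76) + 5 = 385 + 937.5 − 380 + 5 = 947.5 kcal/day.
TEE = BMR × activity factor = 947.5 × 1.55 = 1468.625 kcal/day.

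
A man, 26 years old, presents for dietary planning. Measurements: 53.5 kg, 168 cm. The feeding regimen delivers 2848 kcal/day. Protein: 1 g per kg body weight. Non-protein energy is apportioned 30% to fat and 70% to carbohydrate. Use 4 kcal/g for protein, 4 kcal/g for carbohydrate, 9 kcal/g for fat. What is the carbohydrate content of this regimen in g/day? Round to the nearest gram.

461 g/day

Protein = 1 × 53.5 = 53.5 g → 53.5 × 4 = 214 kcal.
Non-protein calories = 2848 − 214 = 2634 kcal.
Fat: 30% × 2634 = 790.2 kcal; carbohydrate: 1843.8 kcal.
Carbohydrate: 1843.8 kcal ÷ 4 kcal/g = 460.95 g.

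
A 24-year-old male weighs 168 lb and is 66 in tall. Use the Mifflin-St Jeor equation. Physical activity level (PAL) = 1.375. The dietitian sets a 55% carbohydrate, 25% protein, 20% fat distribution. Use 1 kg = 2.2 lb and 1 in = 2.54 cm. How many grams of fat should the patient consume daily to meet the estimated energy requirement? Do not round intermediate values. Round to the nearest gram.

Convert to metric: weight = 168 ÷ 2.2 = 76.3636 kg; height = 66 × 2.54 = 167.64 cm.
Mifflin-St Jeor (male): BMR = 10(76.3636) + 6.25(167.64) − 5(24) + 5 = 763.6364 + 1047.75 − 120 + 5 = 1696.3864 kcal/day.
TEE = 1696.3864 × 1.375 = 2332.5313 kcal/day.
Fat energy = 20% × 2332.5313 = 466.5063 kcal.
Fat = 466.5063 ÷ 9 kcal/g = 51.834 g.

52 g/day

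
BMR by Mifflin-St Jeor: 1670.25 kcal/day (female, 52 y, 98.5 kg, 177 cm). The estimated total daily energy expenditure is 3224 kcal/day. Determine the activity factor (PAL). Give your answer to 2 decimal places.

Activity factor = TEE ÷ BMR = 3224 ÷ 1670.25 = 1.93.

1.93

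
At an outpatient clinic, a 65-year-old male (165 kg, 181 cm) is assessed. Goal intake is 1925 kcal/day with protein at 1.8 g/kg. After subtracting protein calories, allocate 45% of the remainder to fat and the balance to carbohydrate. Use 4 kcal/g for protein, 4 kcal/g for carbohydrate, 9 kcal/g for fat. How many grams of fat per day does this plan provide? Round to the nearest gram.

37 g/day

Protein = 1.8 × 165 = 297 g → 297 × 4 = 1188 kcal.
Non-protein calories = 1925 − 1188 = 737 kcal.
Fat: 45% × 737 = 331.65 kcal; carbohydrate: 405.35 kcal.
Fat: 331.65 kcal ÷ 9 kcal/g = 36.85 g.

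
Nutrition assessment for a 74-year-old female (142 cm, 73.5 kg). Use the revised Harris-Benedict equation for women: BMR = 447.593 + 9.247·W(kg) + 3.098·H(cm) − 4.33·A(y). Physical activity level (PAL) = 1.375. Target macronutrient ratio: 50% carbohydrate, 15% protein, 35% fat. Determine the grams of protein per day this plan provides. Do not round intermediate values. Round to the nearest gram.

64 g/day

Harris-Benedict: BMR = 447.593 + 9.247(73.5) + 3.098(142) − 4.33(74) = 1246.7435 kcal/day.
TEE = 1246.7435 × 1.375 = 1714.2723 kcal/day.
Protein energy = 15% × 1714.2723 = 257.1408 kcal.
Protein = 257.1408 ÷ 4 kcal/g = 64.2852 g.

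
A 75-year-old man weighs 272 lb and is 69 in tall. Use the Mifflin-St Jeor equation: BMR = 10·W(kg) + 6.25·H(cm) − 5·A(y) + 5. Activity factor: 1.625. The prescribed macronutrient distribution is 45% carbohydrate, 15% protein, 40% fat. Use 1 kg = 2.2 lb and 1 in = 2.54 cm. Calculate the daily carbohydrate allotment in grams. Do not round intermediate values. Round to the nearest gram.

Convert to metric: weight = 272 ÷ 2.2 = 123.6364 kg; height = 69 × 2.54 = 175.26 cm.
Mifflin-St Jeor (male): BMR = 10(123.6364) + 6.25(175.26) − 5(75) + 5 = 1236.3636 + 1095.375 − 375 + 5 = 1961.7386 kcal/day.
TEE = 1961.7386 × 1.625 = 3187.8253 kcal/day.
Carbohydrate energy = 45% × 3187.8253 = 1434.5214 kcal.
Carbohydrate = 1434.5214 ÷ 4 kcal/g = 358.6303 g.

359 g/day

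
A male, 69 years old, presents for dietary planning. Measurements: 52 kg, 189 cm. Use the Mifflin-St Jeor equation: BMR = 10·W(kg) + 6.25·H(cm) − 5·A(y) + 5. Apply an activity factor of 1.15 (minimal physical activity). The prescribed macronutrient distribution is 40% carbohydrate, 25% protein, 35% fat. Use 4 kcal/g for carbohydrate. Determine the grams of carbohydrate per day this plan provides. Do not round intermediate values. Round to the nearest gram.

157 g/day

Mifflin-St Jeor (male): BMR = 10(52) + 6.25(189) − 5(69) + 5 = 520 + 1181.25 − 345 + 5 = 1361.25 kcal/day.
TEE = 1361.25 × 1.15 = 1565.4375 kcal/day.
Carbohydrate energy = 40% × 1565.4375 = 626.175 kcal.
Carbohydrate = 626.175 ÷ 4 kcal/g = 156.5438 g.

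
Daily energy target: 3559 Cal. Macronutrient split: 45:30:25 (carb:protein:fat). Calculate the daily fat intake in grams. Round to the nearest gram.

Fat energy = 25% × 3559 = 889.75 kcal.
At 9 kcal/g: 889.75 ÷ 9 = 98.8611 g.

99 g/day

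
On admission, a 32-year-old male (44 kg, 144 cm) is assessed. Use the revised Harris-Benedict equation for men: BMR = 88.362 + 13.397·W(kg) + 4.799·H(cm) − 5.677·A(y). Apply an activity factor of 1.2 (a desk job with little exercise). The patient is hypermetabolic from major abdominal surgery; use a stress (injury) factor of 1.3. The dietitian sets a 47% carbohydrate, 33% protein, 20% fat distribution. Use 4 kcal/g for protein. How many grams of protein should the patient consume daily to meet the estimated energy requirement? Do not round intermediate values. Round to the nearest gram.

Harris-Benedict: BMR = 88.362 + 13.397(44) + 4.799(144) − 5.677(32) = 1187.222 kcal/day.
TEE = 1187.222 × 1.2 = 1424.6664 kcal/day.
With stress factor 1.3: 1424.6664 × 1.3 = 1852.0663 kcal/day.
Protein energy = 33% × 1852.0663 = 611.1819 kcal.
Protein = 611.1819 ÷ 4 kcal/g = 152.7955 g.

153 g/day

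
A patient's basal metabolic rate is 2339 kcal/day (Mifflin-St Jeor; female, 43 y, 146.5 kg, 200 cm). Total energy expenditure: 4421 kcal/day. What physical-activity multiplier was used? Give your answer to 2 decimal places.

Activity factor = TEE ÷ BMR = 4421 ÷ 2339 = 1.89.

1.89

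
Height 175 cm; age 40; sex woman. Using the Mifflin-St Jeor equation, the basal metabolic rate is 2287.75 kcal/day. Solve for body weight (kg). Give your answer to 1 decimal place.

2287.75 = 10·W + 6.25(175) − 5(40) − 161
10·W = 2287.75 − 732.75 = 1555, so W = 155.5 kg.

155.5 kg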